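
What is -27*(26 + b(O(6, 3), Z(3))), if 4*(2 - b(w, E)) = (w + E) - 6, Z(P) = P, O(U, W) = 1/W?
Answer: -774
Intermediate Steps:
b(w, E) = 7/2 - E/4 - w/4 (b(w, E) = 2 - ((w + E) - 6)/4 = 2 - ((E + w) - 6)/4 = 2 - (-6 + E + w)/4 = 2 + (3/2 - E/4 - w/4) = 7/2 - E/4 - w/4)
-27*(26 + b(O(6, 3), Z(3))) = -27*(26 + (7/2 - ¼*3 - ¼/3)) = -27*(26 + (7/2 - ¾ - ¼*⅓)) = -27*(26 + (7/2 - ¾ - 1/12)) = -27*(26 + 8/3) = -27*86/3 = -774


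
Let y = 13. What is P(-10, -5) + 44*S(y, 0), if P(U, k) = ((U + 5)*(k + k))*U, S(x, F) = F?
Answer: -500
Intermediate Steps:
P(U, k) = 2*U*k*(5 + U) (P(U, k) = ((5 + U)*(2*k))*U = (2*k*(5 + U))*U = 2*U*k*(5 + U))
P(-10, -5) + 44*S(y, 0) = 2*(-10)*(-5)*(5 - 10) + 44*0 = 2*(-10)*(-5)*(-5) + 0 = -500 + 0 = -500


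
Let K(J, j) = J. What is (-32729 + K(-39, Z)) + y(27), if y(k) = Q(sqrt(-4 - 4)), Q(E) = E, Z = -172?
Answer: -32768 + 2*I*sqrt(2) ≈ -32768.0 + 2.8284*I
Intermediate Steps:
y(k) = 2*I*sqrt(2) (y(k) = sqrt(-4 - 4) = sqrt(-8) = 2*I*sqrt(2))
(-32729 + K(-39, Z)) + y(27) = (-32729 - 39) + 2*I*sqrt(2) = -32768 + 2*I*sqrt(2)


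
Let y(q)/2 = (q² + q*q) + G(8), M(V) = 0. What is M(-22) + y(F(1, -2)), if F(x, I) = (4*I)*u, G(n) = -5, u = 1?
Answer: 246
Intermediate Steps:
F(x, I) = 4*I (F(x, I) = (4*I)*1 = 4*I)
y(q) = -10 + 4*q² (y(q) = 2*((q² + q*q) - 5) = 2*((q² + q²) - 5) = 2*(2*q² - 5) = 2*(-5 + 2*q²) = -10 + 4*q²)
M(-22) + y(F(1, -2)) = 0 + (-10 + 4*(4*(-2))²) = 0 + (-10 + 4*(-8)²) = 0 + (-10 + 4*64) = 0 + (-10 + 256) = 0 + 246 = 246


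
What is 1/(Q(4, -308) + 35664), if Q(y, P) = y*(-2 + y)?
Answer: 1/35672 ≈ 2.8033e-5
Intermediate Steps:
1/(Q(4, -308) + 35664) = 1/(4*(-2 + 4) + 35664) = 1/(4*2 + 35664) = 1/(8 + 35664) = 1/35672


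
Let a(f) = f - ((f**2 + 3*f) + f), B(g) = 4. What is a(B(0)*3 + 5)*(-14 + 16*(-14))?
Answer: 80920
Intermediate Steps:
a(f) = -f**2 - 3*f (a(f) = f - (f**2 + 4*f) = f + (-f**2 - 4*f) = -f**2 - 3*f)
a(B(0)*3 + 5)*(-14 + 16*(-14)) = (-(4*3 + 5)*(3 + (4*3 + 5)))*(-14 + 16*(-14)) = (-(12 + 5)*(3 + (12 + 5)))*(-14 - 224) = -1*17*(3 + 17)*(-238) = -1*17*20*(-238) = -340*(-238) = 80920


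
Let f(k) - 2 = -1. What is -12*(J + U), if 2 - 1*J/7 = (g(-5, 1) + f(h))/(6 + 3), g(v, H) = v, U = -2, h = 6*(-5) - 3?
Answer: -544/3 ≈ -181.33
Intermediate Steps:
h = -33 (h = -30 - 3 = -33)
f(k) = 1 (f(k) = 2 - 1 = 1)
J = 154/9 (J = 14 - 7*(-5 + 1)/(6 + 3) = 14 - (-28)/9 = 14 - 7*(-4/9) = 14 + 28/9 = 154/9 ≈ 17.111)
-12*(J + U) = -12*(154/9 - 2) = -12*136/9 = -544/3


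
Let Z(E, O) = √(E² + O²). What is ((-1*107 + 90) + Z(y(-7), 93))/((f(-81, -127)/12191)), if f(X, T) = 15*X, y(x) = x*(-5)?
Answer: 207247/1215 - 12191*√9874/1215 ≈ -826.46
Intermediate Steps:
y(x) = -5*x
((-1*107 + 90) + Z(y(-7), 93))/((f(-81, -127)/12191)) = ((-1*107 + 90) + √((-5*(-7))² + 93²))/(((15*(-81))/12191)) = ((-107 + 90) + √(35² + 8649))/((-1215*1/12191)) = (-17 + √(1225 + 8649))/(-1215/12191) = (-17 + √9874)*(-12191/1215) = 207247/1215 - 12191*√9874/1215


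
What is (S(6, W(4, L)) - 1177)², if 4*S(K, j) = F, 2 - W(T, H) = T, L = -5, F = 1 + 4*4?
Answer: 22005481/16 ≈ 1.3753e+6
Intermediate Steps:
F = 17 (F = 1 + 16 = 17)
W(T, H) = 2 - T
S(K, j) = 17/4 (S(K, j) = (¼)*17 = 17/4)
(S(6, W(4, L)) - 1177)² = (17/4 - 1177)² = (-4691/4)² = 22005481/16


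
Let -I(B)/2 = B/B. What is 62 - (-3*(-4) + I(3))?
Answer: 52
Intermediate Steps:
I(B) = -2 (I(B) = -2*B/B = -2*1 = -2)
62 - (-3*(-4) + I(3)) = 62 - (-3*(-4) - 2) = 62 - (12 - 2) = 62 - 1*10 = 62 - 10 = 52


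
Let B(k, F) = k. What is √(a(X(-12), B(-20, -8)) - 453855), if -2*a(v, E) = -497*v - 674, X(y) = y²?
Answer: I*√417734 ≈ 646.32*I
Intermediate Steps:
a(v, E) = 337 + 497*v/2 (a(v, E) = -(-497*v - 674)/2 = -(-674 - 497*v)/2 = 337 + 497*v/2)
√(a(X(-12), B(-20, -8)) - 453855) = √((337 + (497/2)*(-12)²) - 453855) = √((337 + (497/2)*144) - 453855) = √((337 + 35784) - 453855) = √(36121 - 453855) = √(-417734) = I*√417734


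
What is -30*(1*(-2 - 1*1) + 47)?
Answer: -1320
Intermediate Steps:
-30*(1*(-2 - 1*1) + 47) = -30*(1*(-2 - 1) + 47) = -30*(1*(-3) + 47) = -30*(-3 + 47) = -30*44 = -1320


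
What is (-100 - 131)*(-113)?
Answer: 26103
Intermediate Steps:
(-100 - 131)*(-113) = -231*(-113) = 26103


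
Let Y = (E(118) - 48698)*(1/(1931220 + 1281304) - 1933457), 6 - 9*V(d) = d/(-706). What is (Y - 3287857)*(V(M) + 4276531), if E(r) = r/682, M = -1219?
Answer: 133459435285214567993554557715/331458129816 ≈ 4.0264e+17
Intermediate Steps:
E(r) = r/682 (E(r) = r*(1/682) = r/682)
V(d) = 2/3 + d/6354 (V(d) = 2/3 - d/(9*(-706)) = 2/3 - d*(-1)/(9*706) = 2/3 - (-1)*d/6354 = 2/3 + d/6354)
Y = 103144211456487367853/1095470684 (Y = ((1/682)*118 - 48698)*(1/(1931220 + 1281304) - 1933457) = (59/341 - 48698)*(1/3212524 - 1933457) = -16605959*(1/3212524 - 1933457)/341 = -16605959/341*(-6211277015467/3212524) = 103144211456487367853/1095470684 ≈ 9.4155e+10)
(Y - 3287857)*(V(M) + 4276531) = (103144211456487367853/1095470684 - 3287857)*((2/3 + (1/6354)*(-1219)) + 4276531) = 103140609705530683665*((2/3 - 1219/6354) + 4276531)/1095470684 = 103140609705530683665*(3017/6354 + 4276531)/1095470684 = (103140609705530683665/1095470684)*(27173080991/6354) = 133459435285214567993554557715/331458129816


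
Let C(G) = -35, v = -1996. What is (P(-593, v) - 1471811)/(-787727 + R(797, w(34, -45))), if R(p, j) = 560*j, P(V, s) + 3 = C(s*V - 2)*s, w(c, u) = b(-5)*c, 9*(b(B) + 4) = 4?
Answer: 12617586/7698823 ≈ 1.6389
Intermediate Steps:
b(B) = -32/9 (b(B) = -4 + (1/9)*4 = -4 + 4/9 = -32/9)
w(c, u) = -32*c/9
P(V, s) = -3 - 35*s
(P(-593, v) - 1471811)/(-787727 + R(797, w(34, -45))) = ((-3 - 35*(-1996)) - 1471811)/(-787727 + 560*(-32/9*34)) = ((-3 + 69860) - 1471811)/(-787727 + 560*(-1088/9)) = (69857 - 1471811)/(-787727 - 609280/9) = -1401954/(-7698823/9) = -1401954*(-9/7698823) = 12617586/7698823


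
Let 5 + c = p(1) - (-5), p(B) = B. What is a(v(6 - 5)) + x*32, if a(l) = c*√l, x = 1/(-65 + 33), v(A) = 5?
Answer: -1 + √5 ≈ 1.2361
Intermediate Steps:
c = 1 (c = -5 + (1 - (-5)) = -5 + (1 - 1*(-5)) = -5 + (1 + 5) = -5 + 6 = 1)
x = -1/32 (x = 1/(-32) = -1/32 ≈ -0.031250)
a(l) = √l (a(l) = 1*√l = √l)
a(v(6 - 5)) + x*32 = √5 - 1/32*32 = √5 - 1 = -1 + √5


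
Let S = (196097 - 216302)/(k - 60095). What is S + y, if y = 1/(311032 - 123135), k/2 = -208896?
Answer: 3796936772/89793533639 ≈ 0.042285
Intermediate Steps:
k = -417792 (k = 2*(-208896) = -417792)
S = 20205/477887 (S = (196097 - 216302)/(-417792 - 60095) = -20205/(-477887) = -20205*(-1/477887) = 20205/477887 ≈ 0.042280)
y = 1/187897 ≈ 5.3221e-6
S + y = 20205/477887 + 1/187897 = 3796936772/89793533639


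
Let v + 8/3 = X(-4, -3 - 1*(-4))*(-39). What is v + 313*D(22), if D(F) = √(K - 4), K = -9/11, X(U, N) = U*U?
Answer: -1880/3 + 313*I*√583/11 ≈ -626.67 + 687.05*I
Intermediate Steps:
X(U, N) = U²
K = -9/11 (K = -9*1/11 = -9/11 ≈ -0.81818)
D(F) = I*√583/11 (D(F) = √(-9/11 - 4) = √(-53/11) = I*√583/11)
v = -1880/3 (v = -8/3 + (-4)²*(-39) = -8/3 + 16*(-39) = -8/3 - 624 = -1880/3 ≈ -626.67)
v + 313*D(22) = -1880/3 + 313*(I*√583/11) = -1880/3 + 313*I*√583/11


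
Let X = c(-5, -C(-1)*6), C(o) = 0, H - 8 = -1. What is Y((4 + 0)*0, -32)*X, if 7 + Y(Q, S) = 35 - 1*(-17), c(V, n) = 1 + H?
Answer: 360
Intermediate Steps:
H = 7 (H = 8 - 1 = 7)
c(V, n) = 8 (c(V, n) = 1 + 7 = 8)
Y(Q, S) = 45 (Y(Q, S) = -7 + (35 - 1*(-17)) = -7 + (35 + 17) = -7 + 52 = 45)
X = 8
Y((4 + 0)*0, -32)*X = 45*8 = 360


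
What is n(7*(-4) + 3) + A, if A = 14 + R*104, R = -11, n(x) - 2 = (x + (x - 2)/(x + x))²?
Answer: -1324271/2500 ≈ -529.71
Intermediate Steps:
n(x) = 2 + (x + (-2 + x)/(2*x))² (n(x) = 2 + (x + (x - 2)/(x + x))² = 2 + (x + (-2 + x)/((2*x)))² = 2 + (x + (-2 + x)*(1/(2*x)))² = 2 + (x + (-2 + x)/(2*x))²)
A = -1130 (A = 14 - 11*104 = 14 - 1144 = -1130)
n(7*(-4) + 3) + A = (2 + (-2 + (7*(-4) + 3) + 2*(7*(-4) + 3)²)²/(4*(7*(-4) + 3)²)) - 1130 = (2 + (-2 + (-28 + 3) + 2*(-28 + 3)²)²/(4*(-28 + 3)²)) - 1130 = (2 + (¼)*(-2 - 25 + 2*(-25)²)²/(-25)²) - 1130 = (2 + (¼)*(1/625)*(-2 - 25 + 2*625)²) - 1130 = (2 + (¼)*(1/625)*(-2 - 25 + 1250)²) - 1130 = (2 + (¼)*(1/625)*1223²) - 1130 = (2 + (¼)*(1/625)*1495729) - 1130 = (2 + 1495729/2500) - 1130 = 1500729/2500 - 1130 = -1324271/2500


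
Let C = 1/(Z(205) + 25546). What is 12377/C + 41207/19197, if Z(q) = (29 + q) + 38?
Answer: 6134389604249/19197 ≈ 3.1955e+8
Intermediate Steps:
Z(q) = 67 + q
C = 1/25818 (C = 1/((67 + 205) + 25546) = 1/(272 + 25546) = 1/25818 ≈ 3.8733e-5)
12377/C + 41207/19197 = 12377/(1/25818) + 41207/19197 = 12377*25818 + 41207*(1/19197) = 319549386 + 41207/19197 = 6134389604249/19197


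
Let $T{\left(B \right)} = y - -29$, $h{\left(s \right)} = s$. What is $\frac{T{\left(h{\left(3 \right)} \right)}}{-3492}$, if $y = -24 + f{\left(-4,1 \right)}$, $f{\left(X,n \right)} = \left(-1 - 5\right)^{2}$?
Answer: $- \frac{41}{3492} \approx -0.011741$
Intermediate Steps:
$f{\left(X,n \right)} = 36$ ($f{\left(X,n \right)} = \left(-6\right)^{2} = 36$)
$y = 12$ ($y = -24 + 36 = 12$)
$T{\left(B \right)} = 41$ ($T{\left(B \right)} = 12 - -29 = 12 + 29 = 41$)
$\frac{T{\left(h{\left(3 \right)} \right)}}{-3492} = \frac{41}{-3492} = 41 \left(- \frac{1}{3492}\right) = - \frac{41}{3492}$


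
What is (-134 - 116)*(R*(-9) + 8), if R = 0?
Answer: -2000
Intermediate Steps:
(-134 - 116)*(R*(-9) + 8) = (-134 - 116)*(0*(-9) + 8) = -250*(0 + 8) = -250*8 = -2000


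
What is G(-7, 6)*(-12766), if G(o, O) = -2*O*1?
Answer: 153192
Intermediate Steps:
G(o, O) = -2*O
G(-7, 6)*(-12766) = -2*6*(-12766) = -12*(-12766) = 153192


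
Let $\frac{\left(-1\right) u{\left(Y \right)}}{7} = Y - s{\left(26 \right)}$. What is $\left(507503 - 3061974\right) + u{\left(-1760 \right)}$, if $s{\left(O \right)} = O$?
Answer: $-2541969$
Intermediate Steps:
$u{\left(Y \right)} = 182 - 7 Y$ ($u{\left(Y \right)} = - 7 \left(Y - 26\right) = - 7 \left(-26 + Y\right) = 182 - 7 Y$)
$\left(507503 - 3061974\right) + u{\left(-1760 \right)} = \left(507503 - 3061974\right) + \left(182 - -12320\right) = -2554471 + \left(182 + 12320\right) = -2554471 + 12502 = -2541969$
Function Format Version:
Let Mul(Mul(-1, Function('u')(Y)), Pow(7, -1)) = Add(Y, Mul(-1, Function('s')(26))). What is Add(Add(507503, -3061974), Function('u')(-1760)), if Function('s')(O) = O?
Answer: -2541969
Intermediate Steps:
Function('u')(Y) = Add(182, Mul(-7, Y)) (Function('u')(Y) = Mul(-7, Add(Y, Mul(-1, 26))) = Mul(-7, Add(Y, -26)) = Mul(-7, Add(-26, Y)) = Add(182, Mul(-7, Y)))
Add(Add(507503, -3061974), Function('u')(-1760)) = Add(Add(507503, -3061974), Add(182, Mul(-7, -1760))) = Add(-2554471, Add(182, 12320)) = Add(-2554471, 12502) = -2541969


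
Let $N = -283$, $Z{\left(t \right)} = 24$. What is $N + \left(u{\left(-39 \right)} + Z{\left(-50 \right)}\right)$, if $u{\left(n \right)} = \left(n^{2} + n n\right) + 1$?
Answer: $2784$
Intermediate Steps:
$u{\left(n \right)} = 1 + 2 n^{2}$ ($u{\left(n \right)} = \left(n^{2} + n^{2}\right) + 1 = 2 n^{2} + 1 = 1 + 2 n^{2}$)
$N + \left(u{\left(-39 \right)} + Z{\left(-50 \right)}\right) = -283 + \left(\left(1 + 2 \left(-39\right)^{2}\right) + 24\right) = -283 + \left(\left(1 + 2 \cdot 1521\right) + 24\right) = -283 + \left(\left(1 + 3042\right) + 24\right) = -283 + \left(3043 + 24\right) = -283 + 3067 = 2784$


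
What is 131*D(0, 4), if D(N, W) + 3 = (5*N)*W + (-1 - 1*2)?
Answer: -786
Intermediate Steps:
D(N, W) = -6 + 5*N*W (D(N, W) = -3 + ((5*N)*W + (-1 - 1*2)) = -3 + (5*N*W + (-1 - 2)) = -3 + (5*N*W - 3) = -3 + (-3 + 5*N*W) = -6 + 5*N*W)
131*D(0, 4) = 131*(-6 + 5*0*4) = 131*(-6 + 0) = 131*(-6) = -786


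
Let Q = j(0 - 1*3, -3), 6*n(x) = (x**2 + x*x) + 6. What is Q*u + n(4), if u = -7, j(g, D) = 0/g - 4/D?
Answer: -3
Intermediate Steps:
j(g, D) = -4/D (j(g, D) = 0 - 4/D = -4/D)
n(x) = 1 + x**2/3 (n(x) = ((x**2 + x*x) + 6)/6 = ((x**2 + x**2) + 6)/6 = (2*x**2 + 6)/6 = (6 + 2*x**2)/6 = 1 + x**2/3)
Q = 4/3 (Q = -4/(-3) = -4*(-1/3) = 4/3 ≈ 1.3333)
Q*u + n(4) = (4/3)*(-7) + (1 + (1/3)*4**2) = -28/3 + (1 + (1/3)*16) = -28/3 + (1 + 16/3) = -28/3 + 19/3 = -3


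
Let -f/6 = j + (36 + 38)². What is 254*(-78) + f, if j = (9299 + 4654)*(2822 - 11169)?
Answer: 698741478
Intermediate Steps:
j = -116465691 (j = 13953*(-8347) = -116465691)
f = 698761290 (f = -6*(-116465691 + (36 + 38)²) = -6*(-116465691 + 74²) = -6*(-116465691 + 5476) = -6*(-116460215) = 698761290)
254*(-78) + f = 254*(-78) + 698761290 = -19812 + 698761290 = 698741478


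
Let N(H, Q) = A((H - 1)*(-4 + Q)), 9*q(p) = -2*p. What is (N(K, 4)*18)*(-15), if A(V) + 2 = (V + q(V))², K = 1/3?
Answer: 540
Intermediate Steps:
q(p) = -2*p/9 (q(p) = (-2*p)/9 = -2*p/9)
K = ⅓ ≈ 0.33333
A(V) = -2 + 49*V²/81 (A(V) = -2 + (V - 2*V/9)² = -2 + (7*V/9)² = -2 + 49*V²/81)
N(H, Q) = -2 + 49*(-1 + H)²*(-4 + Q)²/81 (N(H, Q) = -2 + 49*((H - 1)*(-4 + Q))²/81 = -2 + 49*((-1 + H)*(-4 + Q))²/81 = -2 + 49*((-1 + H)²*(-4 + Q)²)/81 = -2 + 49*(-1 + H)²*(-4 + Q)²/81)
(N(K, 4)*18)*(-15) = ((-2 + 49*(-4 + 4 + 4*(⅓) - 1*⅓*4)²/81)*18)*(-15) = ((-2 + 49*(-4 + 4 + 4/3 - 4/3)²/81)*18)*(-15) = ((-2 + (49/81)*0²)*18)*(-15) = ((-2 + (49/81)*0)*18)*(-15) = ((-2 + 0)*18)*(-15) = -2*18*(-15) = -36*(-15) = 540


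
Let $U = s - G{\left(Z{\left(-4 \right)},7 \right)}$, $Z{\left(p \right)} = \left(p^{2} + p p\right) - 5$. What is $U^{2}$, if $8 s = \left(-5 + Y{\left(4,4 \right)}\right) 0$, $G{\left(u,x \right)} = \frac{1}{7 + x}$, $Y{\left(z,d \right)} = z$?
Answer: $\frac{1}{196} \approx 0.005102$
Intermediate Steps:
$Z{\left(p \right)} = -5 + 2 p^{2}$ ($Z{\left(p \right)} = \left(p^{2} + p^{2}\right) - 5 = 2 p^{2} - 5 = -5 + 2 p^{2}$)
$s = 0$ ($s = \frac{\left(-5 + 4\right) 0}{8} = \frac{\left(-1\right) 0}{8} = \frac{1}{8} \cdot 0 = 0$)
$U = - \frac{1}{14}$ ($U = 0 - \frac{1}{7 + 7} = 0 - \frac{1}{14} = - \frac{1}{14} \approx -0.071429$)
$U^{2} = \left(- \frac{1}{14}\right)^{2} = \frac{1}{196}$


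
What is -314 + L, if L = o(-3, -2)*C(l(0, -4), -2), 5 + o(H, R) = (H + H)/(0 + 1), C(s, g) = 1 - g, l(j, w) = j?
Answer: -347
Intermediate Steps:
o(H, R) = -5 + 2*H (o(H, R) = -5 + (H + H)/(0 + 1) = -5 + (2*H)/1 = -5 + (2*H)*1 = -5 + 2*H)
L = -33 (L = (-5 + 2*(-3))*(1 - 1*(-2)) = (-5 - 6)*(1 + 2) = -11*3 = -33)
-314 + L = -314 - 33 = -347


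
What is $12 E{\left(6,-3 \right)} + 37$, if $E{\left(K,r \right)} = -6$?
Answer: $-35$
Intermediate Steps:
$12 E{\left(6,-3 \right)} + 37 = 12 \left(-6\right) + 37 = -72 + 37 = -35$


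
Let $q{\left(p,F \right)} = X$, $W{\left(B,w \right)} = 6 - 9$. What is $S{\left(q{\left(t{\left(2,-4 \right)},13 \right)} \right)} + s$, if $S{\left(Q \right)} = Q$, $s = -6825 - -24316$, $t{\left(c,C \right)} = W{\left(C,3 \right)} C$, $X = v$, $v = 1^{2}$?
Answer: $17492$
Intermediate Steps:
$W{\left(B,w \right)} = -3$ ($W{\left(B,w \right)} = 6 - 9 = -3$)
$v = 1$
$X = 1$
$t{\left(c,C \right)} = - 3 C$
$q{\left(p,F \right)} = 1$
$s = 17491$ ($s = -6825 + 24316 = 17491$)
$S{\left(q{\left(t{\left(2,-4 \right)},13 \right)} \right)} + s = 1 + 17491 = 17492$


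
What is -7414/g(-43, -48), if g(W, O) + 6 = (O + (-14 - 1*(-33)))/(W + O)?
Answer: 61334/47 ≈ 1305.0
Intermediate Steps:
g(W, O) = -6 + (19 + O)/(O + W) (g(W, O) = -6 + (O + (-14 - 1*(-33)))/(W + O) = -6 + (O + (-14 + 33))/(O + W) = -6 + (O + 19)/(O + W) = -6 + (19 + O)/(O + W))
-7414/g(-43, -48) = -7414*(-48 - 43)/(19 - 6*(-43) - 5*(-48)) = -7414*(-91/(19 + 258 + 240)) = -7414/((-1/91*517)) = -7414/(-517/91) = -7414*(-91/517) = 61334/47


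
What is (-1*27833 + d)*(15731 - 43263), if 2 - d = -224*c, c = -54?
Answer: 1099270164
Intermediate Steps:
d = -12094 (d = 2 - (-224)*(-54) = 2 - 1*12096 = 2 - 12096 = -12094)
(-1*27833 + d)*(15731 - 43263) = (-1*27833 - 12094)*(15731 - 43263) = (-27833 - 12094)*(-27532) = -39927*(-27532) = 1099270164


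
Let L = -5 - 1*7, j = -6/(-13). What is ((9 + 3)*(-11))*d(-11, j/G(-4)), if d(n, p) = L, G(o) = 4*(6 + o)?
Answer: 1584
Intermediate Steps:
G(o) = 24 + 4*o
j = 6/13 (j = -6*(-1/13) = 6/13 ≈ 0.46154)
L = -12 (L = -5 - 7 = -12)
d(n, p) = -12
((9 + 3)*(-11))*d(-11, j/G(-4)) = ((9 + 3)*(-11))*(-12) = (12*(-11))*(-12) = -132*(-12) = 1584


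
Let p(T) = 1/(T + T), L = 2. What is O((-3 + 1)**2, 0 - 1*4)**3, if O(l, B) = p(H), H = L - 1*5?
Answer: -1/216 ≈ -0.0046296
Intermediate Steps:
H = -3 (H = 2 - 1*5 = 2 - 5 = -3)
p(T) = 1/(2*T)
O(l, B) = -1/6 (O(l, B) = (1/2)/(-3) = (1/2)*(-1/3) = -1/6)
O((-3 + 1)**2, 0 - 1*4)**3 = (-1/6)**3 = -1/216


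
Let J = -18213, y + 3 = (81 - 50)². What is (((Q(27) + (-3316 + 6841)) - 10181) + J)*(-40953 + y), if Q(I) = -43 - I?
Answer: 997435305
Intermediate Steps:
y = 958 (y = -3 + (81 - 50)² = -3 + 31² = -3 + 961 = 958)
(((Q(27) + (-3316 + 6841)) - 10181) + J)*(-40953 + y) = ((((-43 - 1*27) + (-3316 + 6841)) - 10181) - 18213)*(-40953 + 958) = ((((-43 - 27) + 3525) - 10181) - 18213)*(-39995) = (((-70 + 3525) - 10181) - 18213)*(-39995) = ((3455 - 10181) - 18213)*(-39995) = (-6726 - 18213)*(-39995) = -24939*(-39995) = 997435305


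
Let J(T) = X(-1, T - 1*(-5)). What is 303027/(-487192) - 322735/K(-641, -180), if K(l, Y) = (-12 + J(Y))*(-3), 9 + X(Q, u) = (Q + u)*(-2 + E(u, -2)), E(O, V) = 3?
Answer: -157412999077/287930472 ≈ -546.71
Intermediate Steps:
X(Q, u) = -9 + Q + u (X(Q, u) = -9 + (Q + u)*(-2 + 3) = -9 + (Q + u)*1 = -9 + (Q + u) = -9 + Q + u)
J(T) = -5 + T (J(T) = -9 - 1 + (T - 1*(-5)) = -9 - 1 + (T + 5) = -9 - 1 + (5 + T) = -5 + T)
K(l, Y) = 51 - 3*Y (K(l, Y) = (-12 + (-5 + Y))*(-3) = (-17 + Y)*(-3) = 51 - 3*Y)
303027/(-487192) - 322735/K(-641, -180) = 303027/(-487192) - 322735/(51 - 3*(-180)) = 303027*(-1/487192) - 322735/(51 + 540) = -303027/487192 - 322735/591 = -157412999077/287930472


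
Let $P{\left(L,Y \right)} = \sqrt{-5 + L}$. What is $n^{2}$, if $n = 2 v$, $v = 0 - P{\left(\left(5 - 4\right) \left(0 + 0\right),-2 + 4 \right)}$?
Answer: $-20$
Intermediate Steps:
$v = - i \sqrt{5}$ ($v = 0 - \sqrt{-5 + \left(5 - 4\right) \left(0 + 0\right)} = 0 - \sqrt{-5 + 1 \cdot 0} = 0 - \sqrt{-5 + 0} = 0 - \sqrt{-5} = 0 - i \sqrt{5} = - i \sqrt{5} \approx - 2.2361 i$)
$n = - 2 i \sqrt{5}$ ($n = 2 \left(- i \sqrt{5}\right) = - 2 i \sqrt{5} \approx - 4.4721 i$)
$n^{2} = \left(- 2 i \sqrt{5}\right)^{2} = -20$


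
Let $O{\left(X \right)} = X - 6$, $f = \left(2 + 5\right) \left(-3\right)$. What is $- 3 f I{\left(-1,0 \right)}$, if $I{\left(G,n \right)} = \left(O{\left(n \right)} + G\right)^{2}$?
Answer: $3087$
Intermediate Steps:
$f = -21$ ($f = 7 \left(-3\right) = -21$)
$O{\left(X \right)} = -6 + X$ ($O{\left(X \right)} = X - 6 = -6 + X$)
$I{\left(G,n \right)} = \left(-6 + G + n\right)^{2}$ ($I{\left(G,n \right)} = \left(\left(-6 + n\right) + G\right)^{2} = \left(-6 + G + n\right)^{2}$)
$- 3 f I{\left(-1,0 \right)} = \left(-3\right) \left(-21\right) \left(-6 - 1 + 0\right)^{2} = 63 \left(-7\right)^{2} = 63 \cdot 49 = 3087$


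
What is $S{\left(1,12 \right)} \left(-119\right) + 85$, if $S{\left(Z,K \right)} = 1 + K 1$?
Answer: $-1462$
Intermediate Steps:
$S{\left(Z,K \right)} = 1 + K$
$S{\left(1,12 \right)} \left(-119\right) + 85 = \left(1 + 12\right) \left(-119\right) + 85 = 13 \left(-119\right) + 85 = -1547 + 85 = -1462$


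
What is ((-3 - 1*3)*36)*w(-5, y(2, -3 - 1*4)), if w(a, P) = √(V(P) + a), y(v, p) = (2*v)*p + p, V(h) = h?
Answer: -432*I*√10 ≈ -1366.1*I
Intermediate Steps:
y(v, p) = p + 2*p*v (y(v, p) = 2*p*v + p = p + 2*p*v)
w(a, P) = √(P + a)
((-3 - 1*3)*36)*w(-5, y(2, -3 - 1*4)) = ((-3 - 1*3)*36)*√((-3 - 1*4)*(1 + 2*2) - 5) = ((-3 - 3)*36)*√((-3 - 4)*(1 + 4) - 5) = (-6*36)*√(-7*5 - 5) = -216*√(-35 - 5) = -432*I*√10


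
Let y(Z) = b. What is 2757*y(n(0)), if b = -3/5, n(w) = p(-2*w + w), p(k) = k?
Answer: -8271/5 ≈ -1654.2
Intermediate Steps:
n(w) = -w (n(w) = -2*w + w = -w)
b = -⅗ (b = -3*⅕ = -⅗ ≈ -0.60000)
y(Z) = -⅗
2757*y(n(0)) = 2757*(-⅗) = -8271/5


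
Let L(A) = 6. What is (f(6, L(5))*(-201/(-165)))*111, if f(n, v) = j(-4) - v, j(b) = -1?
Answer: -52059/55 ≈ -946.53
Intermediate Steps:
f(n, v) = -1 - v
(f(6, L(5))*(-201/(-165)))*111 = ((-1 - 1*6)*(-201/(-165)))*111 = ((-1 - 6)*(-201*(-1/165)))*111 = -7*67/55*111 = -469/55*111 = -52059/55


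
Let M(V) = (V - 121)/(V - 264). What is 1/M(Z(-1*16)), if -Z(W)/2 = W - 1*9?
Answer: 214/71 ≈ 3.0141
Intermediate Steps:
Z(W) = 18 - 2*W (Z(W) = -2*(W - 1*9) = -2*(W - 9) = -2*(-9 + W) = 18 - 2*W)
M(V) = (-121 + V)/(-264 + V)
1/M(Z(-1*16)) = 1/((-121 + (18 - (-2)*16))/(-264 + (18 - (-2)*16))) = 1/((-121 + (18 - 2*(-16)))/(-264 + (18 - 2*(-16)))) = 1/((-121 + (18 + 32))/(-264 + (18 + 32))) = 1/((-121 + 50)/(-264 + 50)) = 1/(-71/(-214)) = 1/(-1/214*(-71)) = 1/(71/214) = 214/71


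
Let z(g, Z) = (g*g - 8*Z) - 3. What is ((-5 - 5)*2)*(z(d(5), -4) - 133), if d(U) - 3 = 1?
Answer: 1760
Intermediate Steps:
d(U) = 4 (d(U) = 3 + 1 = 4)
z(g, Z) = -3 + g**2 - 8*Z (z(g, Z) = (g**2 - 8*Z) - 3 = -3 + g**2 - 8*Z)
((-5 - 5)*2)*(z(d(5), -4) - 133) = ((-5 - 5)*2)*((-3 + 4**2 - 8*(-4)) - 133) = (-10*2)*((-3 + 16 + 32) - 133) = -20*(45 - 133) = -20*(-88) = 1760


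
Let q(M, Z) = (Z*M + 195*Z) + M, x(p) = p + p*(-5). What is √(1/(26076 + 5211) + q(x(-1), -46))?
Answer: I*√8956718745063/31287 ≈ 95.656*I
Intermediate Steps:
x(p) = -4*p (x(p) = p - 5*p = -4*p)
q(M, Z) = M + 195*Z + M*Z (q(M, Z) = (M*Z + 195*Z) + M = (195*Z + M*Z) + M = M + 195*Z + M*Z)
√(1/(26076 + 5211) + q(x(-1), -46)) = √(1/(26076 + 5211) + (-4*(-1) + 195*(-46) - 4*(-1)*(-46))) = √(1/31287 + (4 - 8970 + 4*(-46))) = √(1/31287 + (4 - 8970 - 184)) = √(1/31287 - 9150) = √(-286276049/31287) = I*√8956718745063/31287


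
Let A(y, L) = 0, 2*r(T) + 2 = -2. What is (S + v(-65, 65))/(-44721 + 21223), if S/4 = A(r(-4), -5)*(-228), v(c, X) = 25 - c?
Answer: -45/11749 ≈ -0.0038301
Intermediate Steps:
r(T) = -2 (r(T) = -1 + (½)*(-2) = -1 - 1 = -2)
S = 0 (S = 4*(0*(-228)) = 4*0 = 0)
(S + v(-65, 65))/(-44721 + 21223) = (0 + (25 - 1*(-65)))/(-44721 + 21223) = (0 + (25 + 65))/(-23498) = (0 + 90)*(-1/23498) = 90*(-1/23498) = -45/11749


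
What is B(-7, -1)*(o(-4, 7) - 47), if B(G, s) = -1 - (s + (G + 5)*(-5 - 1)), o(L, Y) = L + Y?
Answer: 528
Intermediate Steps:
B(G, s) = 29 - s + 6*G (B(G, s) = -1 - (s + (5 + G)*(-6)) = -1 - (s + (-30 - 6*G)) = -1 - (-30 + s - 6*G) = -1 + (30 - s + 6*G) = 29 - s + 6*G)
B(-7, -1)*(o(-4, 7) - 47) = (29 - 1*(-1) + 6*(-7))*((-4 + 7) - 47) = (29 + 1 - 42)*(3 - 47) = -12*(-44) = 528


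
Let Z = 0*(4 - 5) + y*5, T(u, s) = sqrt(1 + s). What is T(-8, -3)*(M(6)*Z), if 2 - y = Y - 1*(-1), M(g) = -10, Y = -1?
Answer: -100*I*sqrt(2) ≈ -141.42*I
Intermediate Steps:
y = 2 (y = 2 - (-1 - 1*(-1)) = 2 - (-1 + 1) = 2 - 1*0 = 2 + 0 = 2)
Z = 10 (Z = 0*(4 - 5) + 2*5 = 0*(-1) + 10 = 0 + 10 = 10)
T(-8, -3)*(M(6)*Z) = sqrt(1 - 3)*(-10*10) = sqrt(-2)*(-100) = (I*sqrt(2))*(-100) = -100*I*sqrt(2)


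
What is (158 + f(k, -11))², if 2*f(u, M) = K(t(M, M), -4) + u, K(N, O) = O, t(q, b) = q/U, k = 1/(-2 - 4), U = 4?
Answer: 3500641/144 ≈ 24310.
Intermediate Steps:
k = -⅙ (k = 1/(-6) = -⅙ ≈ -0.16667)
t(q, b) = q/4
f(u, M) = -2 + u/2 (f(u, M) = (-4 + u)/2 = -2 + u/2)
(158 + f(k, -11))² = (158 + (-2 + (½)*(-⅙)))² = (158 + (-2 - 1/12))² = (158 - 25/12)² = (1871/12)² = 3500641/144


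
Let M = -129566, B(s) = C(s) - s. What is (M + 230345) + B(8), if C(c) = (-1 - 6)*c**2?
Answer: 100323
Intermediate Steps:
C(c) = -7*c**2
B(s) = -s - 7*s**2 (B(s) = -7*s**2 - s = -s - 7*s**2)
(M + 230345) + B(8) = (-129566 + 230345) + 8*(-1 - 7*8) = 100779 + 8*(-1 - 56) = 100779 + 8*(-57) = 100779 - 456 = 100323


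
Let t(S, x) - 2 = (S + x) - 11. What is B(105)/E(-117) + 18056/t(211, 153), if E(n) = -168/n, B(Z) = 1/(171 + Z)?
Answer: 93029127/1828960 ≈ 50.865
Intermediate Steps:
t(S, x) = -9 + S + x (t(S, x) = 2 + ((S + x) - 11) = 2 + (-11 + S + x) = -9 + S + x)
E(n) = -168/n
B(105)/E(-117) + 18056/t(211, 153) = 1/((171 + 105)*((-168/(-117)))) + 18056/(-9 + 211 + 153) = 1/(276*((-168*(-1/117)))) + 18056/355 = 1/(276*(56/39)) + 18056*(1/355) = (1/276)*(39/56) + 18056/355 = 13/5152 + 18056/355 = 93029127/1828960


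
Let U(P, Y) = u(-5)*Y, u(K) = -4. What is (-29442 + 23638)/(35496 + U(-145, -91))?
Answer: -1451/8965 ≈ -0.16185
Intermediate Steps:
U(P, Y) = -4*Y
(-29442 + 23638)/(35496 + U(-145, -91)) = (-29442 + 23638)/(35496 - 4*(-91)) = -5804/(35496 + 364) = -5804/35860 = -5804*1/35860 = -1451/8965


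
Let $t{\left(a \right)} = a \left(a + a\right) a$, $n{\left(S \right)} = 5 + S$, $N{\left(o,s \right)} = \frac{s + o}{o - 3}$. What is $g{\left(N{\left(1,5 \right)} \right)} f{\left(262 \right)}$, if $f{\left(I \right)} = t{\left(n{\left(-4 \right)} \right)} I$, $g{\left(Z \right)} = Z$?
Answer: $-1572$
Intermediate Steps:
$N{\left(o,s \right)} = \frac{o + s}{-3 + o}$
$t{\left(a \right)} = 2 a^{3}$ ($t{\left(a \right)} = a 2 a a = 2 a^{2} a = 2 a^{3}$)
$f{\left(I \right)} = 2 I$ ($f{\left(I \right)} = 2 \left(5 - 4\right)^{3} I = 2 \cdot 1^{3} I = 2 \cdot 1 I = 2 I$)
$g{\left(N{\left(1,5 \right)} \right)} f{\left(262 \right)} = \frac{1 + 5}{-3 + 1} \cdot 2 \cdot 262 = \frac{1}{-2} \cdot 6 \cdot 524 = \left(- \frac{1}{2}\right) 6 \cdot 524 = \left(-3\right) 524 = -1572$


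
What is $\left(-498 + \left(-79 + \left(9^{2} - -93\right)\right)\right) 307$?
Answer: $-123721$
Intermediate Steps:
$\left(-498 + \left(-79 + \left(9^{2} - -93\right)\right)\right) 307 = \left(-498 + \left(-79 + \left(81 + 93\right)\right)\right) 307 = \left(-498 + \left(-79 + 174\right)\right) 307 = \left(-498 + 95\right) 307 = \left(-403\right) 307 = -123721$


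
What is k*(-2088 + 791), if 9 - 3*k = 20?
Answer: 14267/3 ≈ 4755.7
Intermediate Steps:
k = -11/3 (k = 3 - 1/3*20 = 3 - 20/3 = -11/3 ≈ -3.6667)
k*(-2088 + 791) = -11*(-2088 + 791)/3 = -11/3*(-1297) = 14267/3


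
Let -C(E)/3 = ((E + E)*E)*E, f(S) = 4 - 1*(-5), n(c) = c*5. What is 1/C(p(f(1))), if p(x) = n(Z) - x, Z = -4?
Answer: 1/146334 ≈ 6.8337e-6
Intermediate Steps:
n(c) = 5*c
f(S) = 9 (f(S) = 4 + 5 = 9)
p(x) = -20 - x (p(x) = 5*(-4) - x = -20 - x)
C(E) = -6*E³ (C(E) = -3*(E + E)*E*E = -3*(2*E)*E*E = -3*2*E²*E = -6*E³)
1/C(p(f(1))) = 1/(-6*(-20 - 1*9)³) = 1/(-6*(-20 - 9)³) = 1/(-6*(-29)³) = 1/(-6*(-24389)) = 1/146334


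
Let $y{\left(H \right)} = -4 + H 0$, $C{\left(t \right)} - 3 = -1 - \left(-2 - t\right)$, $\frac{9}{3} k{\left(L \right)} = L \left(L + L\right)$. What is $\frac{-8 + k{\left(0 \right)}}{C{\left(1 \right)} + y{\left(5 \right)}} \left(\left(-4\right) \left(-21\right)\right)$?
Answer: $-672$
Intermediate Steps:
$k{\left(L \right)} = \frac{2 L^{2}}{3}$ ($k{\left(L \right)} = \frac{L \left(L + L\right)}{3} = \frac{L 2 L}{3} = \frac{2 L^{2}}{3}$)
$C{\left(t \right)} = 4 + t$ ($C{\left(t \right)} = 3 - \left(-1 - t\right) = 3 + \left(-1 + \left(2 + t\right)\right) = 3 + \left(1 + t\right) = 4 + t$)
$y{\left(H \right)} = -4$ ($y{\left(H \right)} = -4 + 0 = -4$)
$\frac{-8 + k{\left(0 \right)}}{C{\left(1 \right)} + y{\left(5 \right)}} \left(\left(-4\right) \left(-21\right)\right) = \frac{-8 + \frac{2 \cdot 0^{2}}{3}}{\left(4 + 1\right) - 4} \left(\left(-4\right) \left(-21\right)\right) = \frac{-8 + \frac{2}{3} \cdot 0}{5 - 4} \cdot 84 = \frac{-8 + 0}{1} \cdot 84 = \left(-8\right) 1 \cdot 84 = \left(-8\right) 84 = -672$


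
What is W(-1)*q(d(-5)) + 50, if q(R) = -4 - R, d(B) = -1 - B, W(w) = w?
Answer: 58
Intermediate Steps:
W(-1)*q(d(-5)) + 50 = -(-4 - (-1 - 1*(-5))) + 50 = -(-4 - (-1 + 5)) + 50 = -(-4 - 1*4) + 50 = -(-4 - 4) + 50 = -1*(-8) + 50 = 8 + 50 = 58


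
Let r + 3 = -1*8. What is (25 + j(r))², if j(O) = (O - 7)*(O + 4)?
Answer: 22801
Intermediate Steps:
r = -11 (r = -3 - 1*8 = -3 - 8 = -11)
j(O) = (-7 + O)*(4 + O)
(25 + j(r))² = (25 + (-28 + (-11)² - 3*(-11)))² = (25 + (-28 + 121 + 33))² = (25 + 126)² = 151² = 22801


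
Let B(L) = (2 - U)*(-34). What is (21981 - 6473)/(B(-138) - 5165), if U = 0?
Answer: -15508/5233 ≈ -2.9635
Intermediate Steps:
B(L) = -68 (B(L) = (2 - 1*0)*(-34) = (2 + 0)*(-34) = 2*(-34) = -68)
(21981 - 6473)/(B(-138) - 5165) = (21981 - 6473)/(-68 - 5165) = 15508/(-5233) = 15508*(-1/5233) = -15508/5233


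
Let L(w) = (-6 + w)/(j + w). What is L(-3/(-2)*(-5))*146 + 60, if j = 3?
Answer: 498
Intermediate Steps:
L(w) = (-6 + w)/(3 + w)
L(-3/(-2)*(-5))*146 + 60 = ((-6 - 3/(-2)*(-5))/(3 - 3/(-2)*(-5)))*146 + 60 = ((-6 - 3*(-½)*(-5))/(3 - 3*(-½)*(-5)))*146 + 60 = ((-6 + (3/2)*(-5))/(3 + (3/2)*(-5)))*146 + 60 = ((-6 - 15/2)/(3 - 15/2))*146 + 60 = (-27/2/(-9/2))*146 + 60 = -2/9*(-27/2)*146 + 60 = 3*146 + 60 = 438 + 60 = 498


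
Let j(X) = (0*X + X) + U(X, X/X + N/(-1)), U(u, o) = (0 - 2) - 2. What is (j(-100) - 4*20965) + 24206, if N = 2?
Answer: -59758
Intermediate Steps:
U(u, o) = -4 (U(u, o) = -2 - 2 = -4)
j(X) = -4 + X (j(X) = (0*X + X) - 4 = (0 + X) - 4 = X - 4 = -4 + X)
(j(-100) - 4*20965) + 24206 = ((-4 - 100) - 4*20965) + 24206 = (-104 - 83860) + 24206 = -83964 + 24206 = -59758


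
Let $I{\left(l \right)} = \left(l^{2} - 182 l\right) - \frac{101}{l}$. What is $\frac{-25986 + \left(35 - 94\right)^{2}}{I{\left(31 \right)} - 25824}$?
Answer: $\frac{99665}{135108} \approx 0.73767$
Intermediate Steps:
$I{\left(l \right)} = l^{2} - 182 l - \frac{101}{l}$
$\frac{-25986 + \left(35 - 94\right)^{2}}{I{\left(31 \right)} - 25824} = \frac{-25986 + \left(35 - 94\right)^{2}}{\frac{-101 + 31^{2} \left(-182 + 31\right)}{31} - 25824} = \frac{-25986 + \left(-59\right)^{2}}{\frac{-101 + 961 \left(-151\right)}{31} - 25824} = \frac{-25986 + 3481}{\frac{-101 - 145111}{31} - 25824} = - \frac{22505}{\frac{1}{31} \left(-145212\right) - 25824} = - \frac{22505}{- \frac{145212}{31} - 25824} = - \frac{22505}{- \frac{945756}{31}} = \left(-22505\right) \left(- \frac{31}{945756}\right) = \frac{99665}{135108}$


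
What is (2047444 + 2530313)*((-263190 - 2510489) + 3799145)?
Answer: 4694334159762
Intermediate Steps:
(2047444 + 2530313)*((-263190 - 2510489) + 3799145) = 4577757*(-2773679 + 3799145) = 4577757*1025466 = 4694334159762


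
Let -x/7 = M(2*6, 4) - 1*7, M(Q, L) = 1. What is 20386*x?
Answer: 856212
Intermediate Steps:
x = 42 (x = -7*(1 - 1*7) = -7*(1 - 7) = -7*(-6) = 42)
20386*x = 20386*42 = 856212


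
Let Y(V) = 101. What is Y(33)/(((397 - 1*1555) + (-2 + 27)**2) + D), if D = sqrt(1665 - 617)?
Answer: -53833/283041 - 202*sqrt(262)/283041 ≈ -0.20175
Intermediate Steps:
D = 2*sqrt(262) (D = sqrt(1048) = 2*sqrt(262) ≈ 32.373)
Y(33)/(((397 - 1*1555) + (-2 + 27)**2) + D) = 101/(((397 - 1*1555) + (-2 + 27)**2) + 2*sqrt(262)) = 101/(((397 - 1555) + 25**2) + 2*sqrt(262)) = 101/((-1158 + 625) + 2*sqrt(262)) = 101/(-533 + 2*sqrt(262))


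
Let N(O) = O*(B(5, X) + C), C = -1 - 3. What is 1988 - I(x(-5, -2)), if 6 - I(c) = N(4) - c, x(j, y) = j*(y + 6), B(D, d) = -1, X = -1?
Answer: 1982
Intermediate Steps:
C = -4
N(O) = -5*O (N(O) = O*(-1 - 4) = O*(-5) = -5*O)
x(j, y) = j*(6 + y)
I(c) = 26 + c (I(c) = 6 - (-5*4 - c) = 6 - (-20 - c) = 6 + (20 + c) = 26 + c)
1988 - I(x(-5, -2)) = 1988 - (26 - 5*(6 - 2)) = 1988 - (26 - 5*4) = 1988 - (26 - 20) = 1988 - 1*6 = 1988 - 6 = 1982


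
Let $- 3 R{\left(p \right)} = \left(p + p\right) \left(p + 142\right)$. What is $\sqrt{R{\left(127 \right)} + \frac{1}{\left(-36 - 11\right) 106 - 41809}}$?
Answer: $\frac{i \sqrt{5540473558977}}{15597} \approx 150.92 i$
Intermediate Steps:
$R{\left(p \right)} = - \frac{2 p \left(142 + p\right)}{3}$ ($R{\left(p \right)} = - \frac{\left(p + p\right) \left(p + 142\right)}{3} = - \frac{2 p \left(142 + p\right)}{3}$)
$\sqrt{R{\left(127 \right)} + \frac{1}{\left(-36 - 11\right) 106 - 41809}} = \sqrt{\left(- \frac{2}{3}\right) 127 \left(142 + 127\right) + \frac{1}{\left(-36 - 11\right) 106 - 41809}} = \sqrt{\left(- \frac{2}{3}\right) 127 \cdot 269 + \frac{1}{\left(-47\right) 106 - 41809}} = \sqrt{- \frac{68326}{3} + \frac{1}{-4982 - 41809}} = \sqrt{- \frac{68326}{3} + \frac{1}{-46791}} = \sqrt{- \frac{68326}{3} - \frac{1}{46791}} = \sqrt{- \frac{1065680623}{46791}} = \frac{i \sqrt{5540473558977}}{15597}$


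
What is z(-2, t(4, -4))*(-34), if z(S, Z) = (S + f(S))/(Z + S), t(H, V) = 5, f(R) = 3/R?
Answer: 119/3 ≈ 39.667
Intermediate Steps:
z(S, Z) = (S + 3/S)/(S + Z) (z(S, Z) = (S + 3/S)/(Z + S) = (S + 3/S)/(S + Z))
z(-2, t(4, -4))*(-34) = ((3 + (-2)²)/((-2)*(-2 + 5)))*(-34) = -½*(3 + 4)/3*(-34) = -½*⅓*7*(-34) = -7/6*(-34) = 119/3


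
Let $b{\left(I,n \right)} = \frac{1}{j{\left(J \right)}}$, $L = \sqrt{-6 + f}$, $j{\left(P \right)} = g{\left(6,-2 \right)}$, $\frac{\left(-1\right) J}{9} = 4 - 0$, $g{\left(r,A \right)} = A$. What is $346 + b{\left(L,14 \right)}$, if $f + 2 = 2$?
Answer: $\frac{691}{2} \approx 345.5$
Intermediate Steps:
$f = 0$ ($f = -2 + 2 = 0$)
$J = -36$ ($J = - 9 \left(4 - 0\right) = - 9 \left(4 + 0\right) = \left(-9\right) 4 = -36$)
$j{\left(P \right)} = -2$
$L = i \sqrt{6}$ ($L = \sqrt{-6 + 0} = \sqrt{-6} = i \sqrt{6} \approx 2.4495 i$)
$b{\left(I,n \right)} = - \frac{1}{2}$ ($b{\left(I,n \right)} = \frac{1}{-2} = - \frac{1}{2}$)
$346 + b{\left(L,14 \right)} = 346 - \frac{1}{2} = \frac{691}{2}$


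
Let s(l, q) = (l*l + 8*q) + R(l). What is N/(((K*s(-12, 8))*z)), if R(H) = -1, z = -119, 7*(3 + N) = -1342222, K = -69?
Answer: -191749/1699677 ≈ -0.11281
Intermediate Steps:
N = -191749 (N = -3 + (1/7)*(-1342222) = -3 - 191746 = -191749)
s(l, q) = -1 + l**2 + 8*q (s(l, q) = (l*l + 8*q) - 1 = (l**2 + 8*q) - 1 = -1 + l**2 + 8*q)
N/(((K*s(-12, 8))*z)) = -191749*1/(8211*(-1 + (-12)**2 + 8*8)) = -191749*1/(8211*(-1 + 144 + 64)) = -191749/(-69*207*(-119)) = -191749/((-14283*(-119))) = -191749/1699677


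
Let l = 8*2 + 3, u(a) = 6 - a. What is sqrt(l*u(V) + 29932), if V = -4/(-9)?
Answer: sqrt(270338)/3 ≈ 173.31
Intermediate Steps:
V = 4/9 (V = -4*(-1/9) = 4/9 ≈ 0.44444)
l = 19 (l = 16 + 3 = 19)
sqrt(l*u(V) + 29932) = sqrt(19*(6 - 1*4/9) + 29932) = sqrt(19*(6 - 4/9) + 29932) = sqrt(19*(50/9) + 29932) = sqrt(950/9 + 29932) = sqrt(270338/9) = sqrt(270338)/3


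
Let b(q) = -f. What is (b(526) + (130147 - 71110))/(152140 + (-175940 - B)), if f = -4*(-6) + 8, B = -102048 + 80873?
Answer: -11801/525 ≈ -22.478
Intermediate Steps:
B = -21175
f = 32 (f = 24 + 8 = 32)
b(q) = -32 (b(q) = -1*32 = -32)
(b(526) + (130147 - 71110))/(152140 + (-175940 - B)) = (-32 + (130147 - 71110))/(152140 + (-175940 - 1*(-21175))) = (-32 + 59037)/(152140 + (-175940 + 21175)) = 59005/(152140 - 154765) = 59005/(-2625) = 59005*(-1/2625) = -11801/525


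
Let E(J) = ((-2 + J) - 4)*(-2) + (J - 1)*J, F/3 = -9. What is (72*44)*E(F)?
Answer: 2604096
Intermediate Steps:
F = -27 (F = 3*(-9) = -27)
E(J) = 12 - 2*J + J*(-1 + J) (E(J) = (-6 + J)*(-2) + (-1 + J)*J = (12 - 2*J) + J*(-1 + J) = 12 - 2*J + J*(-1 + J))
(72*44)*E(F) = (72*44)*(12 + (-27)² - 3*(-27)) = 3168*(12 + 729 + 81) = 3168*822 = 2604096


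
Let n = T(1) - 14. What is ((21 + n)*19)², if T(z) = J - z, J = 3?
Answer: 29241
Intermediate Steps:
T(z) = 3 - z
n = -12 (n = (3 - 1*1) - 14 = (3 - 1) - 14 = 2 - 14 = -12)
((21 + n)*19)² = ((21 - 12)*19)² = (9*19)² = 171² = 29241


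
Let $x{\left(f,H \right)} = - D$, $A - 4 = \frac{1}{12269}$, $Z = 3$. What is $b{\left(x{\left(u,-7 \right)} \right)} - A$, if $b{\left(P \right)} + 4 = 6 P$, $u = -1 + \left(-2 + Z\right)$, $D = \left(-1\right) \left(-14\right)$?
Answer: $- \frac{1128749}{12269} \approx -92.0$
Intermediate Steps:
$A = \frac{49077}{12269}$ ($A = 4 + \frac{1}{12269} = \frac{49077}{12269} \approx 4.0001$)
$D = 14$
$u = 0$ ($u = -1 + \left(-2 + 3\right) = -1 + 1 = 0$)
$x{\left(f,H \right)} = -14$ ($x{\left(f,H \right)} = \left(-1\right) 14 = -14$)
$b{\left(P \right)} = -4 + 6 P$
$b{\left(x{\left(u,-7 \right)} \right)} - A = \left(-4 + 6 \left(-14\right)\right) - \frac{49077}{12269} = \left(-4 - 84\right) - \frac{49077}{12269} = -88 - \frac{49077}{12269} = - \frac{1128749}{12269}$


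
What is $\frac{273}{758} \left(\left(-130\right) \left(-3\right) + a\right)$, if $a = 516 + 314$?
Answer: $\frac{166530}{379} \approx 439.39$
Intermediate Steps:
$a = 830$
$\frac{273}{758} \left(\left(-130\right) \left(-3\right) + a\right) = \frac{273}{758} \left(\left(-130\right) \left(-3\right) + 830\right) = 273 \cdot \frac{1}{758} \left(390 + 830\right) = \frac{273}{758} \cdot 1220 = \frac{166530}{379}$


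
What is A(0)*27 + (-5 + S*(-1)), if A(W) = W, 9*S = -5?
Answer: -40/9 ≈ -4.4444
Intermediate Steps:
S = -5/9 (S = (⅑)*(-5) = -5/9 ≈ -0.55556)
A(0)*27 + (-5 + S*(-1)) = 0*27 + (-5 - 5/9*(-1)) = 0 + (-5 + 5/9) = 0 - 40/9 = -40/9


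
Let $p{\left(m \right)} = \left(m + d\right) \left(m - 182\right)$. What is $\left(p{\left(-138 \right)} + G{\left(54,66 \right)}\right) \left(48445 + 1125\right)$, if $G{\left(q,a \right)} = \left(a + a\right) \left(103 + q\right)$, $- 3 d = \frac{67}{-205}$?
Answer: $\frac{395392329080}{123} \approx 3.2146 \cdot 10^{9}$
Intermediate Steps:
$d = \frac{67}{615}$ ($d = - \frac{67 \frac{1}{-205}}{3} = - \frac{67 \left(- \frac{1}{205}\right)}{3} = \left(- \frac{1}{3}\right) \left(- \frac{67}{205}\right) = \frac{67}{615} \approx 0.10894$)
$G{\left(q,a \right)} = 2 a \left(103 + q\right)$
$p{\left(m \right)} = \left(-182 + m\right) \left(\frac{67}{615} + m\right)$ ($p{\left(m \right)} = \left(m + \frac{67}{615}\right) \left(m - 182\right) = \left(\frac{67}{615} + m\right) \left(-182 + m\right) = \left(-182 + m\right) \left(\frac{67}{615} + m\right)$)
$\left(p{\left(-138 \right)} + G{\left(54,66 \right)}\right) \left(48445 + 1125\right) = \left(\left(- \frac{12194}{615} + \left(-138\right)^{2} - - \frac{5145698}{205}\right) + 2 \cdot 66 \left(103 + 54\right)\right) \left(48445 + 1125\right) = \left(\left(- \frac{12194}{615} + 19044 + \frac{5145698}{205}\right) + 2 \cdot 66 \cdot 157\right) 49570 = \left(\frac{5427392}{123} + 20724\right) 49570 = \frac{7976444}{123} \cdot 49570 = \frac{395392329080}{123}$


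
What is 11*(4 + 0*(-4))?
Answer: 44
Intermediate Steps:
11*(4 + 0*(-4)) = 11*(4 + 0) = 11*4 = 44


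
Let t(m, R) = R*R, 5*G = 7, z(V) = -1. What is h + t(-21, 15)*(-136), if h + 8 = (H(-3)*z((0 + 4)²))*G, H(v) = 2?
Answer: -153054/5 ≈ -30611.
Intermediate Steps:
G = 7/5 (G = (⅕)*7 = 7/5 ≈ 1.4000)
t(m, R) = R²
h = -54/5 (h = -8 + (2*(-1))*(7/5) = -8 - 2*7/5 = -8 - 14/5 = -54/5 ≈ -10.800)
h + t(-21, 15)*(-136) = -54/5 + 15²*(-136) = -54/5 + 225*(-136) = -54/5 - 30600 = -153054/5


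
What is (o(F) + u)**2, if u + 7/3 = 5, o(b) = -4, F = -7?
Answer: 16/9 ≈ 1.7778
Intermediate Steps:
u = 8/3 (u = -7/3 + 5 = 8/3 ≈ 2.6667)
(o(F) + u)**2 = (-4 + 8/3)**2 = (-4/3)**2 = 16/9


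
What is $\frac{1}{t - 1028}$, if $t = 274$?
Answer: $- \frac{1}{754} \approx -0.0013263$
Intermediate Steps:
$\frac{1}{t - 1028} = \frac{1}{274 - 1028} = \frac{1}{-754} = - \frac{1}{754}$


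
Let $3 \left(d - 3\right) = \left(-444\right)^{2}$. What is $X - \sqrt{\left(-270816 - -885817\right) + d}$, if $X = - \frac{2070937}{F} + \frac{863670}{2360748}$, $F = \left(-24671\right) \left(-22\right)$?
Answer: $- \frac{16743155774}{4853501159} - 2 \sqrt{170179} \approx -828.5$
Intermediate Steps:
$F = 542762$
$d = 65715$ ($d = 3 + \frac{\left(-444\right)^{2}}{3} = 3 + \frac{1}{3} \cdot 197136 = 3 + 65712 = 65715$)
$X = - \frac{16743155774}{4853501159}$ ($X = - \frac{2070937}{542762} + \frac{863670}{2360748} = \left(-2070937\right) \frac{1}{542762} + 863670 \cdot \frac{1}{2360748} = - \frac{188267}{49342} + \frac{143945}{393458} = - \frac{16743155774}{4853501159} \approx -3.4497$)
$X - \sqrt{\left(-270816 - -885817\right) + d} = - \frac{16743155774}{4853501159} - \sqrt{\left(-270816 - -885817\right) + 65715} = - \frac{16743155774}{4853501159} - \sqrt{\left(-270816 + 885817\right) + 65715} = - \frac{16743155774}{4853501159} - \sqrt{615001 + 65715} = - \frac{16743155774}{4853501159} - \sqrt{680716} = - \frac{16743155774}{4853501159} - 2 \sqrt{170179}$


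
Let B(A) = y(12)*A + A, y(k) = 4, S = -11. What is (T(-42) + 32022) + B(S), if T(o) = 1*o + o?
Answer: 31883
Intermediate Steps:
B(A) = 5*A (B(A) = 4*A + A = 5*A)
T(o) = 2*o (T(o) = o + o = 2*o)
(T(-42) + 32022) + B(S) = (2*(-42) + 32022) + 5*(-11) = (-84 + 32022) - 55 = 31938 - 55 = 31883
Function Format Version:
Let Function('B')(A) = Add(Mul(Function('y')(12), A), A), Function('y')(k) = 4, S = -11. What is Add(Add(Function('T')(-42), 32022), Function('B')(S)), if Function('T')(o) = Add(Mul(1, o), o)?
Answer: 31883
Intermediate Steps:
Function('B')(A) = Mul(5, A) (Function('B')(A) = Add(Mul(4, A), A) = Mul(5, A))
Function('T')(o) = Mul(2, o) (Function('T')(o) = Add(o, o) = Mul(2, o))
Add(Add(Function('T')(-42), 32022), Function('B')(S)) = Add(Add(Mul(2, -42), 32022), Mul(5, -11)) = Add(Add(-84, 32022), -55) = Add(31938, -55) = 31883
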